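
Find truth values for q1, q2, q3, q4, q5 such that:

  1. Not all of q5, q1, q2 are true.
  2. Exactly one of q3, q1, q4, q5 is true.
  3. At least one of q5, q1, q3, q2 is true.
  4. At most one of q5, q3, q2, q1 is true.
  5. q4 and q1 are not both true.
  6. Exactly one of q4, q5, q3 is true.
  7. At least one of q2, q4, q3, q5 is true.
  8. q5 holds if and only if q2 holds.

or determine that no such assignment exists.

q1 = False, q2 = False, q3 = True, q4 = False, q5 = False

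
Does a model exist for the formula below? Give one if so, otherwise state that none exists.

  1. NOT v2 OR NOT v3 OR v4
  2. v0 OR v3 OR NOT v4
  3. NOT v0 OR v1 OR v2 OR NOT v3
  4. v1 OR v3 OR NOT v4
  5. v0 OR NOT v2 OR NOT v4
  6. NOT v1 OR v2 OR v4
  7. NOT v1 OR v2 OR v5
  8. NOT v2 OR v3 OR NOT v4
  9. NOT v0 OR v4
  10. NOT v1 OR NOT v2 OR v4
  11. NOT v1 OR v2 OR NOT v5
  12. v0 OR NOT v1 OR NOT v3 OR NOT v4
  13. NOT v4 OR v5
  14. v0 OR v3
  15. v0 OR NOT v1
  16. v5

Unit clause (v5) forces v5 = True.
Set v0 = False.
  then (v0 OR v3) forces v3 = True.
  then (v0 OR NOT v1) forces v1 = False.
Try v2 = True:
  (NOT v2 OR NOT v3 OR v4) forces v4 = True.
  clause (v0 OR NOT v2 OR NOT v4) is falsified — backtrack.
So v2 = False.
Set v4 = False.
All clauses satisfied.

v0 = False, v1 = False, v2 = False, v3 = True, v4 = False, v5 = True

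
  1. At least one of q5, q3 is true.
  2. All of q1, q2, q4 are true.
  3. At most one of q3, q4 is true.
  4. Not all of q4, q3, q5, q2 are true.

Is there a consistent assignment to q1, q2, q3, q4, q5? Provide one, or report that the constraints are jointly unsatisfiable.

q1=T, q2=T, q3=F, q4=T, q5=T

  (1) {q5, q3}: 1 true — at least one ✓
  (2) {q1, q2, q4}: all 3 true ✓
  (3) {q3, q4}: 1 true — at most one ✓
  (4) {q4, q3, q5, q2}: 3/4 true — not all ✓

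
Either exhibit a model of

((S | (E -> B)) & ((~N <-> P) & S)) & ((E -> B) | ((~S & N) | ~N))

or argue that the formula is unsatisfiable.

S=T, P=F, E=F, B=F, N=T

  (S | (E -> B)) & ((~N <-> P) & S) = True
    S | (E -> B) = True
      E -> B = True
    (~N <-> P) & S = True
      ~N <-> P = True
        ~N = False
  (E -> B) | ((~S & N) | ~N) = True
    E -> B = True
    (~S & N) | ~N = False
      ~S & N = False
        ~S = False
      ~N = False
Both conjuncts True, so the formula holds.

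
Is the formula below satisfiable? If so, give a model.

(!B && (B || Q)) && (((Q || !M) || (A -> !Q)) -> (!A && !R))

B=F, A=F, R=F, Q=T, M=F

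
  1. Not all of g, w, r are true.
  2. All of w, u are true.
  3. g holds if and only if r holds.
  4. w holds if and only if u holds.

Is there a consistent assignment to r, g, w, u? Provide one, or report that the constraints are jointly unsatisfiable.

r = False, g = False, w = True, u = True

  (1) {g, w, r}: 1/3 true — not all ✓
  (2) {w, u}: all 2 true ✓
  (3) g=F, r=F — same ✓
  (4) w=T, u=T — same ✓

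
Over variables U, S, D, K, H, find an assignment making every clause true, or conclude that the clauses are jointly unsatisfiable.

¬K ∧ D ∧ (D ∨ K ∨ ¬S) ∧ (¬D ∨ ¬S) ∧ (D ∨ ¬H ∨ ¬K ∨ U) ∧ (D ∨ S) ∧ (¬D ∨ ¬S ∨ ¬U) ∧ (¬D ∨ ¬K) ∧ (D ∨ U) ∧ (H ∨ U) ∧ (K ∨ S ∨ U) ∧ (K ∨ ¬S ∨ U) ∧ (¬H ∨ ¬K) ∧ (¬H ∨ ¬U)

Unit clause (¬K) forces K = False.
Unit clause (D) forces D = True.
In (¬D ∨ ¬S) only ¬S is left, so S = False.
In (K ∨ S ∨ U) only U is left, so U = True.
In (¬H ∨ ¬U) only ¬H is left, so H = False.
All clauses satisfied.

U=T, S=F, D=T, K=F, H=F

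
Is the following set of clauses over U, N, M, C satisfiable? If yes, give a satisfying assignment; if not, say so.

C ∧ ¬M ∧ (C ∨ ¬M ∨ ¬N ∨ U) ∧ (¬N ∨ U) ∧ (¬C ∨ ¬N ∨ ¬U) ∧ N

Case N = True:
  (C) forces C = True.
  (¬M) forces M = False.
  (¬N ∨ U) forces U = True.
  Clause (¬C ∨ ¬N ∨ ¬U) is falsified — contradiction.
Case N = False:
  Clause (N) is falsified — contradiction.
Both cases fail, so the formula is unsatisfiable.

The formula is unsatisfiable.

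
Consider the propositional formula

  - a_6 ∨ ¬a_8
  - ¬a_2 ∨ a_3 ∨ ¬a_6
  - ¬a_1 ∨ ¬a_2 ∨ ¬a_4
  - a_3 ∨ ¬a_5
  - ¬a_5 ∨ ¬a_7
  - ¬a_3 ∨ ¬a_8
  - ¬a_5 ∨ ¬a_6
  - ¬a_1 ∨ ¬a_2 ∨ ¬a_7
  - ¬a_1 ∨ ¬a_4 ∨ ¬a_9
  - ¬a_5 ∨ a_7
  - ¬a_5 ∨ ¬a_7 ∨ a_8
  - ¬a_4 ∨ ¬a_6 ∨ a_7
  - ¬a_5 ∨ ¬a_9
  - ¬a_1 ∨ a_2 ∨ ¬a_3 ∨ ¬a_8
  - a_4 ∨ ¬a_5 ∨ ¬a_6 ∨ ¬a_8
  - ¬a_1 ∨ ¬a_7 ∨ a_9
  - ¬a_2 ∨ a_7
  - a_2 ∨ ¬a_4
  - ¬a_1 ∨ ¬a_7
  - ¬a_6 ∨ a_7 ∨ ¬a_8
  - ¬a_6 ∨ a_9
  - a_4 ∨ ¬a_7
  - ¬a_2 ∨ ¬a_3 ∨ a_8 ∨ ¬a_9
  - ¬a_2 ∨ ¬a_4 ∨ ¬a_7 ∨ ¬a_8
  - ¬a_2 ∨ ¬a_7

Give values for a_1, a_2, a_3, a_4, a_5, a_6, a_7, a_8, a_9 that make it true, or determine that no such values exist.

Set a_1 = True.
  then (¬a_1 ∨ ¬a_7) forces a_7 = False.
  then (¬a_5 ∨ a_7) forces a_5 = False.
  then (¬a_2 ∨ a_7) forces a_2 = False.
  then (a_2 ∨ ¬a_4) forces a_4 = False.
Set a_3 = True.
  then (¬a_3 ∨ ¬a_8) forces a_8 = False.
Set a_6 = False.
Set a_9 = True.
All clauses satisfied.

a_1: True, a_2: False, a_3: True, a_4: False, a_5: False, a_6: False, a_7: False, a_8: False, a_9: True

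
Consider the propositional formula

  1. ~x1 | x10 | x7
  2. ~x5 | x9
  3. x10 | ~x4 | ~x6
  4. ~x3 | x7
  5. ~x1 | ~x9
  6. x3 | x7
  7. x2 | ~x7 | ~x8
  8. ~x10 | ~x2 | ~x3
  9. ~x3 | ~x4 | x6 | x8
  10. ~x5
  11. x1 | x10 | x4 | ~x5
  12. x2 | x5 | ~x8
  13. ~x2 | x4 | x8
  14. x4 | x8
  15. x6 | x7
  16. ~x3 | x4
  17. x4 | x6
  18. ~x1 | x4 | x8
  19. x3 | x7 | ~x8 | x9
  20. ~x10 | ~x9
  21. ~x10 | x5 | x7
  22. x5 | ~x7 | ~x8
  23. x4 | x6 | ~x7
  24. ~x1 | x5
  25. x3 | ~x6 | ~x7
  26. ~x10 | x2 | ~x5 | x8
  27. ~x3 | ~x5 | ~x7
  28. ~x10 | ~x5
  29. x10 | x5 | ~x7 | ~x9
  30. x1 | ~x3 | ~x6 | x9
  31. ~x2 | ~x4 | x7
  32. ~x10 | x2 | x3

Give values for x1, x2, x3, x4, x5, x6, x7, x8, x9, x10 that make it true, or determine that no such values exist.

x1=F, x2=F, x3=F, x4=T, x5=F, x6=F, x7=T, x8=F, x9=F, x10=F

Unit clause (~x5) forces x5 = False.
In (~x1 | x5) only ~x1 is left, so x1 = False.
Set x2 = False.
  then (x2 | x5 | ~x8) forces x8 = False.
  then (x4 | x8) forces x4 = True.
Try x3 = True:
  (~x3 | x7) forces x7 = True.
  (~x3 | ~x4 | x6 | x8) forces x6 = True.
  (x10 | ~x4 | ~x6) forces x10 = True.
  (~x10 | ~x9) forces x9 = False.
  clause (x1 | ~x3 | ~x6 | x9) is falsified — backtrack.
So x3 = False.
  then (x3 | x7) forces x7 = True.
  then (x3 | ~x6 | ~x7) forces x6 = False.
  then (~x10 | x2 | x3) forces x10 = False.
  then (x10 | x5 | ~x7 | ~x9) forces x9 = False.
All clauses satisfied.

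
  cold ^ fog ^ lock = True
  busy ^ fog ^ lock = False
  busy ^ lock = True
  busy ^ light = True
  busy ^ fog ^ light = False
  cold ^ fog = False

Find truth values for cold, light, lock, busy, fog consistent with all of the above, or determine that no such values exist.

cold=T, light=T, lock=T, busy=F, fog=T

cold ^ fog ^ lock = T ^ T ^ T = True ✓
busy ^ fog ^ lock = F ^ T ^ T = False ✓
busy ^ lock = F ^ T = True ✓
busy ^ light = F ^ T = True ✓
busy ^ fog ^ light = F ^ T ^ T = False ✓
cold ^ fog = T ^ T = False ✓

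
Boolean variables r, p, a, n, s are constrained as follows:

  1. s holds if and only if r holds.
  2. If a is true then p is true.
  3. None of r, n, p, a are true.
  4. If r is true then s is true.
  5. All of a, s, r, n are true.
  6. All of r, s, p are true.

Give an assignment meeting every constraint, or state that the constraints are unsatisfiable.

Unsatisfiable — no assignment works.

Case r = True:
  Constraint (3) is violated (r=T) — contradiction.
Case r = False:
  Constraint (5) is violated (r=F) — contradiction.
Both cases fail — unsatisfiable.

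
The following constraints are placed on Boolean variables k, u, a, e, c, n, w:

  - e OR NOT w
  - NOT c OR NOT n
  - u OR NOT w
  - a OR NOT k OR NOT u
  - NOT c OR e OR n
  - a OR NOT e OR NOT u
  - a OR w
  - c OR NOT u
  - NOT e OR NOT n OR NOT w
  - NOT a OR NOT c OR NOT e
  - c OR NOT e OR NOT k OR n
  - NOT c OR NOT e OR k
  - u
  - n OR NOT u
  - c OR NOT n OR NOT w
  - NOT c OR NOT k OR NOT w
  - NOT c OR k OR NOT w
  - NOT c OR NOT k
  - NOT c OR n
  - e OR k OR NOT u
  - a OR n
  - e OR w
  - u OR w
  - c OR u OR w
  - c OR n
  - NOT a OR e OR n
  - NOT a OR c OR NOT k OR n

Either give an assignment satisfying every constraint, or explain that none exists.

Case u = True:
  (c OR NOT u) forces c = True.
  (NOT c OR NOT n) forces n = False.
  Clause (n OR NOT u) is falsified — contradiction.
Case u = False:
  Clause (u) is falsified — contradiction.
Both cases fail, so the formula is unsatisfiable.

No satisfying assignment exists.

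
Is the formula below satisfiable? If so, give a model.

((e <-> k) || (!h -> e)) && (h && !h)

Case h = True: the conjunct !h is False.
Case h = False: the conjunct h is False.
Both cases fail — unsatisfiable.

The formula is unsatisfiable.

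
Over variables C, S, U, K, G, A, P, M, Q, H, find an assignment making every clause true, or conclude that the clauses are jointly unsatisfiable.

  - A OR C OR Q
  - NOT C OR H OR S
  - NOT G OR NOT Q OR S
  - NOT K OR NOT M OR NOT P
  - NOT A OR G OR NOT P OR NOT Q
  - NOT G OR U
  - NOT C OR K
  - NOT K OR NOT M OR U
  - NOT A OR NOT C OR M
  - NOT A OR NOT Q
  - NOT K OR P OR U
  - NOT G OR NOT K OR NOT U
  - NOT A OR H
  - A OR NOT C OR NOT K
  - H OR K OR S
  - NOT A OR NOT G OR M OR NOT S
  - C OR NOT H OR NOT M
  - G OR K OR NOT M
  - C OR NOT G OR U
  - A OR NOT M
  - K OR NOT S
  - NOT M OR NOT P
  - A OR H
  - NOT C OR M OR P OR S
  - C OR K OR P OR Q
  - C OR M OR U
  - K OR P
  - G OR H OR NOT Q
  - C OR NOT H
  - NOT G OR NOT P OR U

C: True; S: True; U: True; K: True; G: False; A: True; P: False; M: True; Q: False; H: True

Try C = False:
  (C OR NOT H) forces H = False.
  (NOT A OR H) forces A = False.
  clause (A OR H) is falsified — backtrack.
So C = True.
  then (NOT C OR K) forces K = True.
  then (A OR NOT C OR NOT K) forces A = True.
  then (NOT A OR NOT C OR M) forces M = True.
  then (NOT A OR NOT Q) forces Q = False.
  then (NOT A OR H) forces H = True.
  then (NOT M OR NOT P) forces P = False.
  then (NOT K OR NOT M OR U) forces U = True.
  then (NOT G OR NOT K OR NOT U) forces G = False.
Set S = True.
All clauses satisfied.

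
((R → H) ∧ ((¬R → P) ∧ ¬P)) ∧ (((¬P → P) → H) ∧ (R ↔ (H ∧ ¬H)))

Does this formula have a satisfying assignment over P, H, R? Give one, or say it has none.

The formula is unsatisfiable.

Case P = True: the conjunct ¬P is False.
Case P = False: the formula simplifies to ((R → H) ∧ R) ∧ (R ↔ (H ∧ ¬H)).
  R = True: simplifies to H ∧ (H ∧ ¬H).
    H = True: the conjunct ¬H is False.
    H = False: the conjunct H is False.
  R = False: the conjunct R is False.
Both cases fail — unsatisfiable.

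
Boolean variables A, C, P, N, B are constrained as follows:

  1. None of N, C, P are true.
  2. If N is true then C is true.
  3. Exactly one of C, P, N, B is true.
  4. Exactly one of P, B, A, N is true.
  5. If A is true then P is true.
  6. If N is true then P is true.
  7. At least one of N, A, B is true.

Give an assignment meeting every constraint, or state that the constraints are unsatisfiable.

A = False, C = False, P = False, N = False, B = True

  (1) {N, C, P}: 0 true — none ✓
  (2) N=F ⇒ C: vacuous ✓
  (3) {C, P, N, B}: 1 true — exactly one ✓
  (4) {P, B, A, N}: 1 true — exactly one ✓
  (5) A=F ⇒ P: vacuous ✓
  (6) N=F ⇒ P: vacuous ✓
  (7) {N, A, B}: 1 true — at least one ✓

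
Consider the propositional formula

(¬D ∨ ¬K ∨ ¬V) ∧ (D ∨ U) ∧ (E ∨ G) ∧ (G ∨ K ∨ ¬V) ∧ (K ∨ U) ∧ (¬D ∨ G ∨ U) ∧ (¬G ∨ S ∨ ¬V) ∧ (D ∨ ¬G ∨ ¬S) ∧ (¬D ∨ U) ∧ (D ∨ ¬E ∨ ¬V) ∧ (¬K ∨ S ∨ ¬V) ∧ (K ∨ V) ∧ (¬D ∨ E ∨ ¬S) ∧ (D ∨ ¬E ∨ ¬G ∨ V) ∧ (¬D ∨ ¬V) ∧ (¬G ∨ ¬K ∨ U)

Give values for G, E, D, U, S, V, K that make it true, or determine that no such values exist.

Set G = True.
Set E = True.
Try D = False:
  (D ∨ U) forces U = True.
  (D ∨ ¬G ∨ ¬S) forces S = False.
  (¬G ∨ S ∨ ¬V) forces V = False.
  clause (D ∨ ¬E ∨ ¬G ∨ V) is falsified — backtrack.
So D = True.
  then (¬D ∨ U) forces U = True.
  then (¬D ∨ ¬V) forces V = False.
  then (K ∨ V) forces K = True.
Set S = True.
All clauses satisfied.

G=T, E=T, D=T, U=T, S=T, V=F, K=T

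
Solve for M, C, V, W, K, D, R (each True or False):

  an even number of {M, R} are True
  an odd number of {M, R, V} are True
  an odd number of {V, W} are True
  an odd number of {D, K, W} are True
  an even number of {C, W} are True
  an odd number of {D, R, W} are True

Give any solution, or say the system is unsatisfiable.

M: True, C: False, V: True, W: False, K: True, D: False, R: True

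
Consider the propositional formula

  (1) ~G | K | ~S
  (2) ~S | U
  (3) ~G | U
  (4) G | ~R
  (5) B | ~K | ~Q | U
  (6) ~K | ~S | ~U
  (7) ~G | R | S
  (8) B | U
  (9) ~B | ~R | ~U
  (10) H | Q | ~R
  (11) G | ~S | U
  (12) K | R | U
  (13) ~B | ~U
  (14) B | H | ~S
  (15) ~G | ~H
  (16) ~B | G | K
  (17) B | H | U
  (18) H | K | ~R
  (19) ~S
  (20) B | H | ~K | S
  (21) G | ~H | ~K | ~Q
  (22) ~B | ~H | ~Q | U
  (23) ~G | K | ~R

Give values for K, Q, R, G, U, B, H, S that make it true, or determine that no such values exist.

Unit clause (~S) forces S = False.
Set K = False.
Set Q = True.
Try R = True:
  (G | ~R) forces G = True.
  clause (~G | K | ~R) is falsified — backtrack.
So R = False.
  then (~G | R | S) forces G = False.
  then (K | R | U) forces U = True.
  then (~B | ~U) forces B = False.
Set H = False.
All clauses satisfied.

K: False, Q: True, R: False, G: False, U: True, B: False, H: False, S: False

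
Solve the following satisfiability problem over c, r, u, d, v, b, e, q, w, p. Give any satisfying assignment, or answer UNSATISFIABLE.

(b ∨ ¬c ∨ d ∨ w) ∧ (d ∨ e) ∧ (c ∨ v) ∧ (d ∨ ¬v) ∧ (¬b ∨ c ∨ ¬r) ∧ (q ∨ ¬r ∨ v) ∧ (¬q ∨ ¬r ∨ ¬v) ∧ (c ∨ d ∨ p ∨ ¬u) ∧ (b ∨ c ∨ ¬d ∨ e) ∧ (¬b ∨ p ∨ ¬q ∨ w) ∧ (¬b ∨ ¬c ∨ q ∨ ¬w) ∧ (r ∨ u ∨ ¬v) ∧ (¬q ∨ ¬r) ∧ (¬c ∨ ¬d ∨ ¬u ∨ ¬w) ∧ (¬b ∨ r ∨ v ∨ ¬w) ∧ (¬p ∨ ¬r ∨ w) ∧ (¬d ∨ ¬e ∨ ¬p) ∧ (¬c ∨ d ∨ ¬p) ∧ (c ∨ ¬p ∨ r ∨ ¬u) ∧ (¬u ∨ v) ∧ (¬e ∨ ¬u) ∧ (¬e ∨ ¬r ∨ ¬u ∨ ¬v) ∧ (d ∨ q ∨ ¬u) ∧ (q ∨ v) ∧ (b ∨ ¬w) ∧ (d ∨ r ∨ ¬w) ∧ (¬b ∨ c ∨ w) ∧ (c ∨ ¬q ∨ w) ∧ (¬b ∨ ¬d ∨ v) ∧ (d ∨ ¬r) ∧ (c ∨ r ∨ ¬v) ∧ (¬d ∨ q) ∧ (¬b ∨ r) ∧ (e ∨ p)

Set c = True.
Try r = True:
  (¬q ∨ ¬r) forces q = False.
  (q ∨ ¬r ∨ v) forces v = True.
  (d ∨ ¬v) forces d = True.
  clause (¬d ∨ q) is falsified — backtrack.
So r = False.
  then (¬b ∨ r) forces b = False.
  then (b ∨ ¬w) forces w = False.
  then (b ∨ ¬c ∨ d ∨ w) forces d = True.
  then (¬d ∨ q) forces q = True.
Set u = True.
  then (¬u ∨ v) forces v = True.
  then (¬e ∨ ¬u) forces e = False.
  then (e ∨ p) forces p = True.
All clauses satisfied.

c = True, r = False, u = True, d = True, v = True, b = False, e = False, q = True, w = False, p = True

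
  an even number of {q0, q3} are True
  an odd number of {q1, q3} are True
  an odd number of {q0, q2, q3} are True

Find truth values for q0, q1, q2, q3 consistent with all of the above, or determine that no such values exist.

q0: False; q1: True; q2: True; q3: False

{q0, q3}: 0 true → even ✓
{q1, q3}: 1 true → odd ✓
{q0, q2, q3}: 1 true → odd ✓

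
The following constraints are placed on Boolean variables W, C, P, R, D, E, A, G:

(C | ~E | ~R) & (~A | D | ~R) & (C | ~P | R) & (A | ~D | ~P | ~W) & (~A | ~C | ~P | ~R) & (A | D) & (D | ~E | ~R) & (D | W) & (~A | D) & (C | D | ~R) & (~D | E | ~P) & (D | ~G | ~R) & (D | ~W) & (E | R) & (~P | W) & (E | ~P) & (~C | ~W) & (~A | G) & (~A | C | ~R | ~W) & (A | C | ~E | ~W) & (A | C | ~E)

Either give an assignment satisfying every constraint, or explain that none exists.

W = False; C = True; P = False; R = True; D = True; E = True; A = False; G = False

Set W = False.
  then (D | W) forces D = True.
  then (~P | W) forces P = False.
Set C = True.
Set R = True.
Set E = True.
Set A = False.
Set G = False.
All clauses satisfied.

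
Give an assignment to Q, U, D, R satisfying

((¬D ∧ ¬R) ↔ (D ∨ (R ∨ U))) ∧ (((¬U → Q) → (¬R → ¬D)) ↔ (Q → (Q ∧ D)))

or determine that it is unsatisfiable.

Q=F, U=T, D=F, R=F

  (¬D ∧ ¬R) ↔ (D ∨ (R ∨ U)) = True
    ¬D ∧ ¬R = True
      ¬D = True
      ¬R = True
    D ∨ (R ∨ U) = True
      R ∨ U = True
  ((¬U → Q) → (¬R → ¬D)) ↔ (Q → (Q ∧ D)) = True
    (¬U → Q) → (¬R → ¬D) = True
      ¬U → Q = True
        ¬U = False
      ¬R → ¬D = True
        ¬R = True
        ¬D = True
    Q → (Q ∧ D) = True
      Q ∧ D = False
Both conjuncts True, so the formula holds.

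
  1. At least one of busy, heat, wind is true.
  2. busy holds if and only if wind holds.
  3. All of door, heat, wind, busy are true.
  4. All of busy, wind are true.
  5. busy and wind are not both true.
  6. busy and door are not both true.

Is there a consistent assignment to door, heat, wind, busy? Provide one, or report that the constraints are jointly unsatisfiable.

UNSATISFIABLE

Case wind = True:
  (2) with wind=T forces busy = True.
  Constraint (5) is violated (busy=T, wind=T) — contradiction.
Case wind = False:
  Constraint (3) is violated (wind=F) — contradiction.
Both cases fail — unsatisfiable.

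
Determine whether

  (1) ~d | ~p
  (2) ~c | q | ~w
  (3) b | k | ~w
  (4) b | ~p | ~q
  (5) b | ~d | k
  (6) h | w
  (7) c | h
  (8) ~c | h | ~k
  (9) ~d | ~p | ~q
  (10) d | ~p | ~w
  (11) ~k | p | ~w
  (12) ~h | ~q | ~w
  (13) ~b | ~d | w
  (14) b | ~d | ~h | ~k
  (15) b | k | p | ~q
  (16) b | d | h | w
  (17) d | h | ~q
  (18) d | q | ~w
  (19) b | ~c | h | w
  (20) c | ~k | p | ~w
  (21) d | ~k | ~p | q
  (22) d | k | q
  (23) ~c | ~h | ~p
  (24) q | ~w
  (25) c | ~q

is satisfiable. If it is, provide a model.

h = True, w = False, q = False, d = False, p = False, k = True, b = True, c = True

Set h = True.
Try w = True:
  (~h | ~q | ~w) forces q = False.
  clause (q | ~w) is falsified — backtrack.
So w = False.
Set q = False.
Set d = False.
  then (d | k | q) forces k = True.
  then (d | ~k | ~p | q) forces p = False.
Set b = True.
Set c = True.
All clauses satisfied.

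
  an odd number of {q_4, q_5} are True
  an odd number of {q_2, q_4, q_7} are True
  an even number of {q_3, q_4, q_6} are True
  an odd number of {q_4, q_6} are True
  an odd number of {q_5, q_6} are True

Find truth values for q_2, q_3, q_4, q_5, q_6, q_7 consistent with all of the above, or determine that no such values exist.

Adding constraints 1, 4, 5 mod 2: every variable appears an even number of times on the left, so the left side is 0.
But the right sides sum to 1 (mod 2). 0 ≠ 1 — the system is inconsistent.

Unsatisfiable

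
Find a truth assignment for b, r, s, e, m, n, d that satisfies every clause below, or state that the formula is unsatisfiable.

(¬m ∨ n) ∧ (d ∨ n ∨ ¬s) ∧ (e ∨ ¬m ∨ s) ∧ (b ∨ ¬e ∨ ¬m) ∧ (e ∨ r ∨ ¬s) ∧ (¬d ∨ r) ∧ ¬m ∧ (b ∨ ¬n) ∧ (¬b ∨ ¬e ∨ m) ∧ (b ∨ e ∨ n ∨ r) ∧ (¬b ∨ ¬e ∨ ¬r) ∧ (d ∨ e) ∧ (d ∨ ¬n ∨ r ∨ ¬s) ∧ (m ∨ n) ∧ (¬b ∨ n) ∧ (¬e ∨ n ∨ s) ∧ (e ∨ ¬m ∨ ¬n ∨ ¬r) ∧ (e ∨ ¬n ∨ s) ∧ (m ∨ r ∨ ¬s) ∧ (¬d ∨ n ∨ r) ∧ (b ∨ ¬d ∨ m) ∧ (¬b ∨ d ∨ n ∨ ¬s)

Unit clause (¬m) forces m = False.
In (m ∨ n) only n is left, so n = True.
In (b ∨ ¬n) only b is left, so b = True.
In (¬b ∨ ¬e ∨ m) only ¬e is left, so e = False.
In (d ∨ e) only d is left, so d = True.
In (e ∨ ¬n ∨ s) only s is left, so s = True.
In (m ∨ r ∨ ¬s) only r is left, so r = True.
All clauses satisfied.

b = True, r = True, s = True, e = False, m = False, n = True, d = True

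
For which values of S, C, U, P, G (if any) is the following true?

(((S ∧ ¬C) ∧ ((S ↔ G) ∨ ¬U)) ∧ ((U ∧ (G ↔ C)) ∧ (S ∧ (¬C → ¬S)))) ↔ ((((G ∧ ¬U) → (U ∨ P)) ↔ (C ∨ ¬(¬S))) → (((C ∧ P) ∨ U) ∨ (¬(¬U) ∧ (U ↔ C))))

S=F; C=F; U=F; P=F; G=T

  (((S ∧ ¬C) ∧ ((S ↔ G) ∨ ¬U)) ∧ ((U ∧ (G ↔ C)) ∧ (S ∧ (¬C → ¬S)))) ↔ ((((G ∧ ¬U) → (U ∨ P)) ↔ (C ∨ ¬(¬S))) → (((C ∧ P) ∨ U) ∨ (¬(¬U) ∧ (U ↔ C)))) = True
    ((S ∧ ¬C) ∧ ((S ↔ G) ∨ ¬U)) ∧ ((U ∧ (G ↔ C)) ∧ (S ∧ (¬C → ¬S))) = False
      (S ∧ ¬C) ∧ ((S ↔ G) ∨ ¬U) = False
        S ∧ ¬C = False
          ¬C = True
        (S ↔ G) ∨ ¬U = True
          S ↔ G = False
          ¬U = True
      (U ∧ (G ↔ C)) ∧ (S ∧ (¬C → ¬S)) = False
        U ∧ (G ↔ C) = False
          G ↔ C = False
        S ∧ (¬C → ¬S) = False
          ¬C → ¬S = True
            ¬C = True
            ¬S = True
    (((G ∧ ¬U) → (U ∨ P)) ↔ (C ∨ ¬(¬S))) → (((C ∧ P) ∨ U) ∨ (¬(¬U) ∧ (U ↔ C))) = False
      ((G ∧ ¬U) → (U ∨ P)) ↔ (C ∨ ¬(¬S)) = True
        (G ∧ ¬U) → (U ∨ P) = False
          G ∧ ¬U = True
            ¬U = True
          U ∨ P = False
        C ∨ ¬(¬S) = False
          ¬(¬S) = False
            ¬S = True
      ((C ∧ P) ∨ U) ∨ (¬(¬U) ∧ (U ↔ C)) = False
        (C ∧ P) ∨ U = False
          C ∧ P = False
        ¬(¬U) ∧ (U ↔ C) = False
          ¬(¬U) = False
            ¬U = True
          U ↔ C = True
The formula evaluates to True.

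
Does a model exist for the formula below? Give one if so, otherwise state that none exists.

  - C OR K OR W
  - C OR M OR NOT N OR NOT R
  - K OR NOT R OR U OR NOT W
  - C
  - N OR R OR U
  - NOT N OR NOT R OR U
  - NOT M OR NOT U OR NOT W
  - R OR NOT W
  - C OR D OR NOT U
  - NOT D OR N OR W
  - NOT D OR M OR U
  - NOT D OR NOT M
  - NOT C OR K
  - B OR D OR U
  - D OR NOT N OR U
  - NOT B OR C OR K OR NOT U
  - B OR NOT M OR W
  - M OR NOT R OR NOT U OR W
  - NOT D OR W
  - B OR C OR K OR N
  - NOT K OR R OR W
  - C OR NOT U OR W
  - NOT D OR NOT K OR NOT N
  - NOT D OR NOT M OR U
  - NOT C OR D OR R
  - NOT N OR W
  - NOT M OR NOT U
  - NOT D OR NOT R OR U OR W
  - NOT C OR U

D=F, U=T, K=T, N=T, W=T, C=T, B=F, R=T, M=F

Unit clause (C) forces C = True.
In (NOT C OR K) only K is left, so K = True.
In (NOT C OR U) only U is left, so U = True.
In (NOT M OR NOT U) only NOT M is left, so M = False.
Set D = False.
  then (NOT C OR D OR R) forces R = True.
  then (M OR NOT R OR NOT U OR W) forces W = True.
Set N = True.
Set B = False.
All clauses satisfied.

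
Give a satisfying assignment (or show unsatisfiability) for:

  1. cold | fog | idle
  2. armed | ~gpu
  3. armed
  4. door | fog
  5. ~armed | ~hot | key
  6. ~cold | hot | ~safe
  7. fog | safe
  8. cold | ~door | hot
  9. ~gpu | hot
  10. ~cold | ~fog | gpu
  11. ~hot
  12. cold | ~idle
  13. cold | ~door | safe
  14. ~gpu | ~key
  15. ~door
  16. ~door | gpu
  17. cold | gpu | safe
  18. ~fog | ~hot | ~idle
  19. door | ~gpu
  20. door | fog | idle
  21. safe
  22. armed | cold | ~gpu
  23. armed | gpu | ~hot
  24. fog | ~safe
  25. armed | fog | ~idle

door: False, key: True, fog: True, idle: False, hot: False, safe: True, gpu: False, armed: True, cold: False

Unit clause (armed) forces armed = True.
Unit clause (~hot) forces hot = False.
Unit clause (~door) forces door = False.
In (door | ~gpu) only ~gpu is left, so gpu = False.
Unit clause (safe) forces safe = True.
In (fog | ~safe) only fog is left, so fog = True.
In (~cold | hot | ~safe) only ~cold is left, so cold = False.
In (cold | ~idle) only ~idle is left, so idle = False.
Set key = True.
All clauses satisfied.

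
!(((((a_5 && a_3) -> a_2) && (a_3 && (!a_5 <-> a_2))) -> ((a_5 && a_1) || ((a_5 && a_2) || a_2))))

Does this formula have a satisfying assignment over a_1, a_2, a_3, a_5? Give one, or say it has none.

UNSATISFIABLE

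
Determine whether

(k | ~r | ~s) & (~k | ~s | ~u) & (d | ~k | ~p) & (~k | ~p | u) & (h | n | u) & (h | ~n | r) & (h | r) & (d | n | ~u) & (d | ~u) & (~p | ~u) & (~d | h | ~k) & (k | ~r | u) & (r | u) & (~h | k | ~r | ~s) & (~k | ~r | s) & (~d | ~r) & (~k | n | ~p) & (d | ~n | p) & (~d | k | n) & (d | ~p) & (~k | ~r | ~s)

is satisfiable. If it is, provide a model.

s = True; r = False; d = True; k = False; n = True; u = True; p = False; h = True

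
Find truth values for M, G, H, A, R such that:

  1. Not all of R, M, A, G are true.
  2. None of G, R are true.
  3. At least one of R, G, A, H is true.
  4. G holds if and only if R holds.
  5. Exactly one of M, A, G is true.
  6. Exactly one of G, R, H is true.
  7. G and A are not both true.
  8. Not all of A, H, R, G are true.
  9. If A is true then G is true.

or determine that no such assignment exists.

M=T; G=F; H=T; A=F; R=F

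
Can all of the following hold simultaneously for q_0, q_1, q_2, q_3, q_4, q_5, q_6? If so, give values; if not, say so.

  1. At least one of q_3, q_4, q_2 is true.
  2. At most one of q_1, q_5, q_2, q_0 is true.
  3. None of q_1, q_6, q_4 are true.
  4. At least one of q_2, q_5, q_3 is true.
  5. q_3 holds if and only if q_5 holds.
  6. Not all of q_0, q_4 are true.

q_0 = False; q_1 = False; q_2 = True; q_3 = False; q_4 = False; q_5 = False; q_6 = False

  (1) {q_3, q_4, q_2}: 1 true — at least one ✓
  (2) {q_1, q_5, q_2, q_0}: 1 true — at most one ✓
  (3) {q_1, q_6, q_4}: 0 true — none ✓
  (4) {q_2, q_5, q_3}: 1 true — at least one ✓
  (5) q_3=F, q_5=F — same ✓
  (6) {q_0, q_4}: 0/2 true — not all ✓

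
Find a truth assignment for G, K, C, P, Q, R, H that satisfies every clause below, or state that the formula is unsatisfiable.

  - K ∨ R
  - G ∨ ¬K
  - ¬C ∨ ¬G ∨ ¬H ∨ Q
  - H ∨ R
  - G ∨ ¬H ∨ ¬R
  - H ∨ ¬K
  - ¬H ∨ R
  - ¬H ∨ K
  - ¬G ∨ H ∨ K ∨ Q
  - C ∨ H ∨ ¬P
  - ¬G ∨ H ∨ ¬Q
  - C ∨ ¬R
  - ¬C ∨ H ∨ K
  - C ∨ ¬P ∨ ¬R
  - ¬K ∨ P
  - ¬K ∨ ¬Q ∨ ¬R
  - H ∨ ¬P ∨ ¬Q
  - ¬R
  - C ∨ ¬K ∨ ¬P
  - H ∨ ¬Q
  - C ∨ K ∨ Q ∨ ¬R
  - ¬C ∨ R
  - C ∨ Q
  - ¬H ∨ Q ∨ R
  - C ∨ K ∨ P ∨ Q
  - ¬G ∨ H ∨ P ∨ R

Case H = True:
  (¬H ∨ R) forces R = True.
  Clause (¬R) is falsified — contradiction.
Case H = False:
  (H ∨ R) forces R = True.
  Clause (¬R) is falsified — contradiction.
Both cases fail, so the formula is unsatisfiable.

UNSATISFIABLE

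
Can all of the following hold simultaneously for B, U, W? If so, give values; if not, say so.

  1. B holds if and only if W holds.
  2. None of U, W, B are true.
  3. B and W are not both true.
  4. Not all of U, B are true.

B: False, U: False, W: False

  (1) B=F, W=F — same ✓
  (2) {U, W, B}: 0 true — none ✓
  (3) B=F, W=F — not both ✓
  (4) {U, B}: 0/2 true — not all ✓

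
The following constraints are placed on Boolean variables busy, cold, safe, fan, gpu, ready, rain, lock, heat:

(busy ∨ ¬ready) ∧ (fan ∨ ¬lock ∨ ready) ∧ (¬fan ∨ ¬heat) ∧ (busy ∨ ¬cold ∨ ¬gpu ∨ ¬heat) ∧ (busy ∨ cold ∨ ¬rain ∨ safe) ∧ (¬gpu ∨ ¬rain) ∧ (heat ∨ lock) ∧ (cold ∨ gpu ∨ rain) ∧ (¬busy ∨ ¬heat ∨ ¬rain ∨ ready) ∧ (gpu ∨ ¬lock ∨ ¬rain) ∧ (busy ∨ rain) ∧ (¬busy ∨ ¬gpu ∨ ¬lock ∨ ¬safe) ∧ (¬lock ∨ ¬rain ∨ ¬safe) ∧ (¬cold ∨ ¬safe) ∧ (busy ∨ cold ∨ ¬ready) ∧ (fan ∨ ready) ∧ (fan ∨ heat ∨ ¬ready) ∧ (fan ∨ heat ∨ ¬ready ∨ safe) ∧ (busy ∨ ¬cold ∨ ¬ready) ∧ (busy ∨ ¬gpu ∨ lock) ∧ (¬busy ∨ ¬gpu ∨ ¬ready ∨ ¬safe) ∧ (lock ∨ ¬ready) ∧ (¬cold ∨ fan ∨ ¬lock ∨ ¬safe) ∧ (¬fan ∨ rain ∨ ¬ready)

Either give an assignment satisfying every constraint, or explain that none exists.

Set busy = True.
Set cold = True.
  then (¬cold ∨ ¬safe) forces safe = False.
Set fan = False.
  then (fan ∨ ready) forces ready = True.
  then (fan ∨ heat ∨ ¬ready) forces heat = True.
  then (lock ∨ ¬ready) forces lock = True.
Set gpu = False.
  then (gpu ∨ ¬lock ∨ ¬rain) forces rain = False.
All clauses satisfied.

busy = True, cold = True, safe = False, fan = False, gpu = False, ready = True, rain = False, lock = True, heat = True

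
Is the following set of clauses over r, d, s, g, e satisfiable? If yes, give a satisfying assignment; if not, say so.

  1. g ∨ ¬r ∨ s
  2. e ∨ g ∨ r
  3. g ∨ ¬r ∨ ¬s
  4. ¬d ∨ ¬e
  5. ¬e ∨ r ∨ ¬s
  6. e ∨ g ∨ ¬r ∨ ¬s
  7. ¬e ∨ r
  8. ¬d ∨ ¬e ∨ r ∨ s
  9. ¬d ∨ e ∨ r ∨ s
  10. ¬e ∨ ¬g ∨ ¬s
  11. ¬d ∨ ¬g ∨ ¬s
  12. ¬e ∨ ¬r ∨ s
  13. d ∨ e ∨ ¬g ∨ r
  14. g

r = True, d = True, s = False, g = True, e = False

Unit clause (g) forces g = True.
Try r = False:
  (¬e ∨ r) forces e = False.
  (d ∨ e ∨ ¬g ∨ r) forces d = True.
  (¬d ∨ e ∨ r ∨ s) forces s = True.
  clause (¬d ∨ ¬g ∨ ¬s) is falsified — backtrack.
So r = True.
Set d = True.
  then (¬d ∨ ¬e) forces e = False.
  then (¬d ∨ ¬g ∨ ¬s) forces s = False.
All clauses satisfied.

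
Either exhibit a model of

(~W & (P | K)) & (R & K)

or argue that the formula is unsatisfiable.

R: True, W: False, P: False, K: True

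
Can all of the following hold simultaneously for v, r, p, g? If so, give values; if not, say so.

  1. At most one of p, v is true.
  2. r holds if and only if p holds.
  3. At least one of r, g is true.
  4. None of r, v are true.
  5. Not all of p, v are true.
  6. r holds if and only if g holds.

Case g = True:
  (4) forces r = False.
  Constraint (6) is violated (r=F, g=T) — contradiction.
Case g = False:
  (3) with g=F forces r = True.
  Constraint (4) is violated (r=T) — contradiction.
Both cases fail — unsatisfiable.

No satisfying assignment exists.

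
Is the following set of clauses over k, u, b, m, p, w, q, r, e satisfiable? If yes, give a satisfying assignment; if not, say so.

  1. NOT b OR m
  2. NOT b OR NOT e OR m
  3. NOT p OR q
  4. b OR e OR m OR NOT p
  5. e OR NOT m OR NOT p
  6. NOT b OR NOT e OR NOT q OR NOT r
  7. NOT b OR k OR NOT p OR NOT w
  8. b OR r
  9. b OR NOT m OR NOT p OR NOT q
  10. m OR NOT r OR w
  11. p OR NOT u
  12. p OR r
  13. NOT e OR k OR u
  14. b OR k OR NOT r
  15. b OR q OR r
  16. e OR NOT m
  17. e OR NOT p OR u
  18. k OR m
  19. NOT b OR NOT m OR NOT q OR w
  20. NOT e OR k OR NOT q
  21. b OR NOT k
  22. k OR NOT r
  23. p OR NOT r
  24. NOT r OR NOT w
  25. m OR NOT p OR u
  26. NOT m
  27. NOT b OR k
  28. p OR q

The formula is unsatisfiable.

Case k = True:
  (b OR NOT k) forces b = True.
  (NOT b OR m) forces m = True.
  Clause (NOT m) is falsified — contradiction.
Case k = False:
  (k OR m) forces m = True.
  Clause (NOT m) is falsified — contradiction.
Both cases fail, so the formula is unsatisfiable.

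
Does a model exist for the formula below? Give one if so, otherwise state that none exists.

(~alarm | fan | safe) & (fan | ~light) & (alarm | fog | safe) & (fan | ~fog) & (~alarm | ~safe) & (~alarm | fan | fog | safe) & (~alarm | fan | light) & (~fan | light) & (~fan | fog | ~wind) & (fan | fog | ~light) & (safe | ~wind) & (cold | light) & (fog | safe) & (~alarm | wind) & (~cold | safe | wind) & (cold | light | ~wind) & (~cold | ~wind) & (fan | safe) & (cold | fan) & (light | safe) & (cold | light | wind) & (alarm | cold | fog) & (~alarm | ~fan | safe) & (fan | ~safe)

Set cold = True.
  then (~cold | ~wind) forces wind = False.
  then (~alarm | wind) forces alarm = False.
  then (~cold | safe | wind) forces safe = True.
  then (fan | ~safe) forces fan = True.
  then (~fan | light) forces light = True.
Set fog = True.
All clauses satisfied.

cold = True, fan = True, light = True, alarm = False, fog = True, safe = True, wind = False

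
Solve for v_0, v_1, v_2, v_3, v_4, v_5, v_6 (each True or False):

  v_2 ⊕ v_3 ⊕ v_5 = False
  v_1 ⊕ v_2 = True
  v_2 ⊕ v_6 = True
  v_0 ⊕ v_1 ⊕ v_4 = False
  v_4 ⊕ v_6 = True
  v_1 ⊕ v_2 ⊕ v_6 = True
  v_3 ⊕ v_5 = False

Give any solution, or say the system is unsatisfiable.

Unsatisfiable

Adding constraints 1, 2, 3, 6, 7 mod 2: every variable appears an even number of times on the left, so the left side is 0.
But the right sides sum to 1 (mod 2). 0 ≠ 1 — the system is inconsistent.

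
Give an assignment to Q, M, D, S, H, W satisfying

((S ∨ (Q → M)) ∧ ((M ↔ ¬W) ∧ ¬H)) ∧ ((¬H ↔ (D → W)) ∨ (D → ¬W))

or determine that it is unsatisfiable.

Q = True, M = False, D = True, S = True, H = False, W = True

  (S ∨ (Q → M)) ∧ ((M ↔ ¬W) ∧ ¬H) = True
    S ∨ (Q → M) = True
      Q → M = False
    (M ↔ ¬W) ∧ ¬H = True
      M ↔ ¬W = True
        ¬W = False
      ¬H = True
  (¬H ↔ (D → W)) ∨ (D → ¬W) = True
    ¬H ↔ (D → W) = True
      ¬H = True
      D → W = True
    D → ¬W = False
      ¬W = False
Both conjuncts True, so the formula holds.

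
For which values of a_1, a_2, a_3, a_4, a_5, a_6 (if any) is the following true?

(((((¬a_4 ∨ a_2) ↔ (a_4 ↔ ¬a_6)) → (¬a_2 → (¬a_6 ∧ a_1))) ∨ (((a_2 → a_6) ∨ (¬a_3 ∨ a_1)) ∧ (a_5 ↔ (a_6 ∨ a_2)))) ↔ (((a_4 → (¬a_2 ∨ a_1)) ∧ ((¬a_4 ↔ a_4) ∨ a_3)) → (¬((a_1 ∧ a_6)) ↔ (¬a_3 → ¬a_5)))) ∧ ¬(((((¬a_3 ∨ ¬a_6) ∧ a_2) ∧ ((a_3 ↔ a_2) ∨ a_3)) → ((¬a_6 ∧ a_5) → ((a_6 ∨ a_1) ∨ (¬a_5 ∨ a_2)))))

UNSATISFIABLE

The conjunct ¬(((((¬a_3 ∨ ¬a_6) ∧ a_2) ∧ ((a_3 ↔ a_2) ∨ a_3)) → ((¬a_6 ∧ a_5) → ((a_6 ∨ a_1) ∨ (¬a_5 ∨ a_2))))) is unsatisfiable on its own:
  a_2 = True: this becomes ¬((((¬a_3 ∨ ¬a_6) ∧ (a_3 ∨ a_3)) → True)) = False.
  a_2 = False: this becomes ¬((False → ((¬a_6 ∧ a_5) → ((a_6 ∨ a_1) ∨ ¬a_5)))) = False.
So the whole conjunction is unsatisfiable.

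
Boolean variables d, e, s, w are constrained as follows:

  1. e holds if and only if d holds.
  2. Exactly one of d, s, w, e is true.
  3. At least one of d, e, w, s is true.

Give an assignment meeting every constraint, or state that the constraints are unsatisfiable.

d = False, e = False, s = False, w = True

  (1) e=F, d=F — same ✓
  (2) {d, s, w, e}: 1 true — exactly one ✓
  (3) {d, e, w, s}: 1 true — at least one ✓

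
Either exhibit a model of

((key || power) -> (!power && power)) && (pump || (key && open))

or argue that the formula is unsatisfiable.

key: False, open: False, power: False, pump: True

  (key || power) -> (!power && power) = True
    key || power = False
    !power && power = False
      !power = True
  pump || (key && open) = True
    key && open = False
Both conjuncts True, so the formula holds.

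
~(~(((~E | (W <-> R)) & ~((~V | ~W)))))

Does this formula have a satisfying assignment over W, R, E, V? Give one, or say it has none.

W: True, R: True, E: False, V: True

  ~(~(((~E | (W <-> R)) & ~((~V | ~W))))) = True
    ~(((~E | (W <-> R)) & ~((~V | ~W)))) = False
      (~E | (W <-> R)) & ~((~V | ~W)) = True
        ~E | (W <-> R) = True
          ~E = True
          W <-> R = True
        ~((~V | ~W)) = True
          ~V | ~W = False
            ~V = False
            ~W = False
The formula evaluates to True.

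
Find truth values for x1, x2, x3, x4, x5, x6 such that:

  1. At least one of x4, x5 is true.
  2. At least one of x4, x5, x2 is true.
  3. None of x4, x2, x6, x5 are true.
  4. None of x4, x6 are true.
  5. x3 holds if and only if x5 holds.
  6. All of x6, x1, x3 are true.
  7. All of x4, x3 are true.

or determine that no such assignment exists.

UNSATISFIABLE

Case x4 = True:
  Constraint (3) is violated (x4=T) — contradiction.
Case x4 = False:
  Constraint (7) is violated (x4=F) — contradiction.
Both cases fail — unsatisfiable.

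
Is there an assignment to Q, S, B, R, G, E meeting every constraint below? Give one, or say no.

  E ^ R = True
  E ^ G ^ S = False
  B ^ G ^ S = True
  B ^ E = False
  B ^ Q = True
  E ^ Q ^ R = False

Unsatisfiable

Adding constraints 2, 3, 4 mod 2: every variable appears an even number of times on the left, so the left side is 0.
But the right sides sum to 1 (mod 2). 0 ≠ 1 — the system is inconsistent.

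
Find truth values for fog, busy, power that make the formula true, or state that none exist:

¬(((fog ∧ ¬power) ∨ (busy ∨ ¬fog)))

fog: True, busy: False, power: True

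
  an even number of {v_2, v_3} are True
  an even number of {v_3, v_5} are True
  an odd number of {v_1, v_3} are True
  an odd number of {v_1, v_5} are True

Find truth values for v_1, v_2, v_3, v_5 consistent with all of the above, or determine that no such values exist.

v_1: True, v_2: False, v_3: False, v_5: False

{v_2, v_3}: 0 true → even ✓
{v_3, v_5}: 0 true → even ✓
{v_1, v_3}: 1 true → odd ✓
{v_1, v_5}: 1 true → odd ✓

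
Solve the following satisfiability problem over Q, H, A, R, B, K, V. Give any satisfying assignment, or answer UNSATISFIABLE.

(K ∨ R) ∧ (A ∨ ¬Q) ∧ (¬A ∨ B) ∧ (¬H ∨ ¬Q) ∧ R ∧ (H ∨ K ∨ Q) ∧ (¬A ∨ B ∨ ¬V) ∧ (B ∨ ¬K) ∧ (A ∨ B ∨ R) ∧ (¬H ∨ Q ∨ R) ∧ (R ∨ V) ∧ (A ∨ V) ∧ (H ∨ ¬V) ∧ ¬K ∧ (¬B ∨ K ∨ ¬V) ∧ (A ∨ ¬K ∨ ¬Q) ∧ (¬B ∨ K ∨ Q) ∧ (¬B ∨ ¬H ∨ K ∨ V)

Q=T, H=F, A=T, R=T, B=T, K=F, V=F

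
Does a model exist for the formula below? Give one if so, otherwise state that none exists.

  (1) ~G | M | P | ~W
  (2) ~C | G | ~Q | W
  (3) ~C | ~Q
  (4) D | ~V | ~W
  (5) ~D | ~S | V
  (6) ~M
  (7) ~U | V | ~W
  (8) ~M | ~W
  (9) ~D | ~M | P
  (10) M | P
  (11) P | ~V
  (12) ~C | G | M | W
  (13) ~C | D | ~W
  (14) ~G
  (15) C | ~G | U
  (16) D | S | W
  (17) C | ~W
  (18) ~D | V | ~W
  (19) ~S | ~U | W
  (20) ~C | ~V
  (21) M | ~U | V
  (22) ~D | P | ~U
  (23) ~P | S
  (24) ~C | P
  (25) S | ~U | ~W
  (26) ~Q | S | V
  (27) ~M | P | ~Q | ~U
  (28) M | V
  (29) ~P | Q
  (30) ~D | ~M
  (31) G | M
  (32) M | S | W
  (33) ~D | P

UNSATISFIABLE

Case G = True:
  Clause (~G) is falsified — contradiction.
Case G = False:
  (~M) forces M = False.
  Clause (G | M) is falsified — contradiction.
Both cases fail, so the formula is unsatisfiable.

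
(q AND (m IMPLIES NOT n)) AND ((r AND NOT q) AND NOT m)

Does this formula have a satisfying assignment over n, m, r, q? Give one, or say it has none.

The formula is unsatisfiable.

Case q = True: the conjunct NOT q is False.
Case q = False: the conjunct q is False.
Both cases fail — unsatisfiable.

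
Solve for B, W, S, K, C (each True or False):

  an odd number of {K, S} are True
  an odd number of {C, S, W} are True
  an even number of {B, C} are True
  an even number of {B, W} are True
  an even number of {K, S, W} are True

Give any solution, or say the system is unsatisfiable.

B=T, W=T, S=T, K=F, C=T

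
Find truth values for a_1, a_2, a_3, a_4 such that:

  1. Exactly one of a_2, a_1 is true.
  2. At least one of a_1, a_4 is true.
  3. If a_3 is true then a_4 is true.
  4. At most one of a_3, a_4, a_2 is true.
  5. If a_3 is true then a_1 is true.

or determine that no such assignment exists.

a_1 = True, a_2 = False, a_3 = False, a_4 = False

  (1) {a_2, a_1}: 1 true — exactly one ✓
  (2) {a_1, a_4}: 1 true — at least one ✓
  (3) a_3=F ⇒ a_4: vacuous ✓
  (4) {a_3, a_4, a_2}: 0 true — at most one ✓
  (5) a_3=F ⇒ a_1: vacuous ✓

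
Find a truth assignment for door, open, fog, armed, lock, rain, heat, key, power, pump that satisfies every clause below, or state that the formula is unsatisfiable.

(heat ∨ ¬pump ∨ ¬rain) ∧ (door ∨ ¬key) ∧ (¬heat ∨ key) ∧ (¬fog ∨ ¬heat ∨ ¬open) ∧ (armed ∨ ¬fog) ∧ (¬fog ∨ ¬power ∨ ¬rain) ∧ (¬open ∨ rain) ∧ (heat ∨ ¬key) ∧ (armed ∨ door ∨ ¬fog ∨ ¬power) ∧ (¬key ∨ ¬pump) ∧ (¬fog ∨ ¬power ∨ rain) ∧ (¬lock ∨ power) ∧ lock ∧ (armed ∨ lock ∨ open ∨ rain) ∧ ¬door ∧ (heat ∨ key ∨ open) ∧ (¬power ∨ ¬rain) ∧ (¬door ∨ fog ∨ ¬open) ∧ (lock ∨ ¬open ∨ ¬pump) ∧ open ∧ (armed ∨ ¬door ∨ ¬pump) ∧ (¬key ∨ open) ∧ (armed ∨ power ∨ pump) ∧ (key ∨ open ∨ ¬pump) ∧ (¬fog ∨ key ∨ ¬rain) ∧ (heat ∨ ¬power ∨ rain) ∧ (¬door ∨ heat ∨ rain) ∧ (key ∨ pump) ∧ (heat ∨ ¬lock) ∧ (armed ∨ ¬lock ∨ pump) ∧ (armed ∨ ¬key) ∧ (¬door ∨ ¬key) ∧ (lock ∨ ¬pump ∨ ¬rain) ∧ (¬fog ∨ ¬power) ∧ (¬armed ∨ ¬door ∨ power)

Case door = True:
  Clause (¬door) is falsified — contradiction.
Case door = False:
  (door ∨ ¬key) forces key = False.
  (¬heat ∨ key) forces heat = False.
  (lock) forces lock = True.
  Clause (heat ∨ ¬lock) is falsified — contradiction.
Both cases fail, so the formula is unsatisfiable.

UNSATISFIABLE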